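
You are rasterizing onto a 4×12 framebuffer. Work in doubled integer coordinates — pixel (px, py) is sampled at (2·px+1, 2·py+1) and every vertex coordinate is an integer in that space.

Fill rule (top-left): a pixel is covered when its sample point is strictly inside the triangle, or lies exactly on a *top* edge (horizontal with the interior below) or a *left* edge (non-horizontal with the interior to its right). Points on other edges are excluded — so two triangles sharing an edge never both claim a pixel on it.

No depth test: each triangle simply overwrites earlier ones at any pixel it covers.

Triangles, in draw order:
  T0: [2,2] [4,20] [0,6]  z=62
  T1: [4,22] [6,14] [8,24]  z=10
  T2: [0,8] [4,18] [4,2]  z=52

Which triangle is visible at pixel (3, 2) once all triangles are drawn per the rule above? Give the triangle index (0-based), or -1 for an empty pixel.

T0:
  2·area = 44
  edge (2, 2)→(4, 20): d=(2,18) right/bottom  bias=-1
  edge (4, 20)→(0, 6): d=(-4,-14) top-left  bias=+0
  edge (0, 6)→(2, 2): d=(2,-4) top-left  bias=+0
    (0,2)@(1, 5): e=[24,18,2] → █
    (1,2)@(3, 5): e=[-12,46,10] → ·
    (0,3)@(1, 7): e=[28,10,6] → █
    (1,3)@(3, 7): e=[-8,38,14] → ·
    (0,4)@(1, 9): e=[32,2,10] → █
    (1,4)@(3, 9): e=[-4,30,18] → ·
    (0,5)@(1, 11): e=[36,-6,14] → ·
    (1,5)@(3, 11): e=[0,22,22] → ·  [on edge]
    (1,6)@(3, 13): e=[4,14,26] → █
    (2,6)@(5, 13): e=[-32,42,34] → ·
    (1,7)@(3, 15): e=[8,6,30] → █
    (2,7)@(5, 15): e=[-28,34,38] → ·
  covered (5 px):
    · · · ·
    · · · ·
    █ · · ·
    █ · · ·
    █ · · ·
    · · · ·
    · █ · ·
    · █ · ·
    · · · ·
    · · · ·
    · · · ·
    · · · ·
T1:
  2·area = 36
  edge (4, 22)→(6, 14): d=(2,-8) top-left  bias=+0
  edge (6, 14)→(8, 24): d=(2,10) right/bottom  bias=-1
  edge (8, 24)→(4, 22): d=(-4,-2) top-left  bias=+0
    (2,4)@(5, 9): e=[-18,0,54] → ·  [on edge]
    (2,9)@(5, 19): e=[2,20,14] → █
    (3,9)@(7, 19): e=[18,0,18] → ·  [on edge]
    (2,10)@(5, 21): e=[6,24,6] → █
    (3,10)@(7, 21): e=[22,4,10] → █
    (2,11)@(5, 23): e=[10,28,-2] → ·
    (3,11)@(7, 23): e=[26,8,2] → █
  covered (4 px):
    · · · ·
    · · · ·
    · · · ·
    · · · ·
    · · · ·
    · · · ·
    · · · ·
    · · · ·
    · · · ·
    · · █ ·
    · · █ █
    · · · █
T2:
  2·area = 64  (B↔C swapped to make it positive)
  edge (0, 8)→(4, 2): d=(4,-6) top-left  bias=+0
  edge (4, 2)→(4, 18): d=(0,16) right/bottom  bias=-1
  edge (4, 18)→(0, 8): d=(-4,-10) top-left  bias=+0
    (1,2)@(3, 5): e=[6,16,42] → █
    (2,2)@(5, 5): e=[18,-16,62] → ·
    (0,3)@(1, 7): e=[2,48,14] → █
    (2,3)@(5, 7): e=[26,-16,54] → ·
    (0,4)@(1, 9): e=[10,48,6] → █
    (2,4)@(5, 9): e=[34,-16,46] → ·
    (0,5)@(1, 11): e=[18,48,-2] → ·
    (1,5)@(3, 11): e=[30,16,18] → █
    (2,5)@(5, 11): e=[42,-16,38] → ·
    (1,6)@(3, 13): e=[38,16,10] → █
    (2,6)@(5, 13): e=[50,-16,30] → ·
    (1,7)@(3, 15): e=[46,16,2] → █
  covered (8 px):
    · · · ·
    · · · ·
    · █ · ·
    █ █ · ·
    █ █ · ·
    · █ · ·
    · █ · ·
    · █ · ·
    · · · ·
    · · · ·
    · · · ·
    · · · ·

Z-buffer (winner per pixel, '.' = empty):
  . . . .
  . . . .
  0 2 . .
  2 2 . .
  2 2 . .
  . 2 . .
  . 2 . .
  . 2 . .
  . . . .
  . . 1 .
  . . 1 1
  . . . 1

Final: -1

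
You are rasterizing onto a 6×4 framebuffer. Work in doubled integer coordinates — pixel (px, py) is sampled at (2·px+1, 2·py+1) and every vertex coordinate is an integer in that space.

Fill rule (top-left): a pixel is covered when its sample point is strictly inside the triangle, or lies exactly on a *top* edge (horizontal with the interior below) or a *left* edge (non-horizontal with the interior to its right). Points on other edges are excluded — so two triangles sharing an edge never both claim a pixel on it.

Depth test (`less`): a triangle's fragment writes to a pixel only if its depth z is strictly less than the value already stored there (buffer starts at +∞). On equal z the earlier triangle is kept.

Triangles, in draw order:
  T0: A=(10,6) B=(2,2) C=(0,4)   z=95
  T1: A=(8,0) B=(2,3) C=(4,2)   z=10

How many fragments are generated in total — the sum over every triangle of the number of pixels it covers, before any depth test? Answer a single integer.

T0:
  2·area = 24  (B↔C swapped to make it positive)
  edge (10, 6)→(0, 4): d=(-10,-2) top-left  bias=+0
  edge (0, 4)→(2, 2): d=(2,-2) top-left  bias=+0
  edge (2, 2)→(10, 6): d=(8,4) right/bottom  bias=-1
    (1,0)@(3, 1): e=[36,0,-12] → .  [on edge]
    (0,1)@(1, 3): e=[12,0,12] → X  [on edge]
    (1,1)@(3, 3): e=[16,4,4] → X
    (2,1)@(5, 3): e=[20,8,-4] → .
    (0,2)@(1, 5): e=[-8,4,28] → .
    (1,2)@(3, 5): e=[-4,8,20] → .
    (2,2)@(5, 5): e=[0,12,12] → X  [on edge]
    (3,2)@(7, 5): e=[4,16,4] → X
    (4,2)@(9, 5): e=[8,20,-4] → .
    (2,3)@(5, 7): e=[-20,16,28] → .
    (3,3)@(7, 7): e=[-16,20,20] → .
  covered (4 px):
    . . . . . .
    X X . . . .
    . . X X . .
    . . . . . .
T1:
  degenerate (2·area = 0) — covers nothing

Result: 4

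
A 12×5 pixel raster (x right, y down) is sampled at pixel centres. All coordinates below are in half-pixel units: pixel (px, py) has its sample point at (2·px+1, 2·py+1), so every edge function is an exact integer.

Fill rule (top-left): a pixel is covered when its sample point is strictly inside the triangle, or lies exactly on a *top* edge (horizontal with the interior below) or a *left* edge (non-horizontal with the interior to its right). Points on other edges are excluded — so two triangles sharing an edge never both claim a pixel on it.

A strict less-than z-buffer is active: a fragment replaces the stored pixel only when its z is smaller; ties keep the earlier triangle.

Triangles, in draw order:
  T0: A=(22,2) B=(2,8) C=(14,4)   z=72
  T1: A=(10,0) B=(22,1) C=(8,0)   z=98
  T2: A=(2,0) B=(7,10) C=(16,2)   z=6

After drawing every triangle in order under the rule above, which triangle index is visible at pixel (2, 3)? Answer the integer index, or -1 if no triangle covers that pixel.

T0:
  2·area = 8
  edge (22, 2)→(2, 8): d=(-20,6) right/bottom  bias=-1
  edge (2, 8)→(14, 4): d=(12,-4) top-left  bias=+0
  edge (14, 4)→(22, 2): d=(8,-2) top-left  bias=+0
    (11,0)@(23, 1): e=[14,0,-6] → ·  [on edge]
    (8,1)@(17, 3): e=[10,0,-2] → ·  [on edge]
    (5,2)@(11, 5): e=[6,0,2] → #  [on edge]
    (6,2)@(13, 5): e=[-6,8,6] → ·
    (2,3)@(5, 7): e=[2,0,6] → #  [on edge]
    (3,3)@(7, 7): e=[-10,8,10] → ·
    (5,3)@(11, 7): e=[-34,24,18] → ·
    (2,4)@(5, 9): e=[-38,24,22] → ·
  covered (2 px):
    · · · · · · · · · · · ·
    · · · · · · · · · · · ·
    · · · · · # · · · · · ·
    · · # · · · · · · · · ·
    · · · · · · · · · · · ·
T1:
  2·area = 2
  edge (10, 0)→(22, 1): d=(12,1) right/bottom  bias=-1
  edge (22, 1)→(8, 0): d=(-14,-1) top-left  bias=+0
  edge (8, 0)→(10, 0): d=(2,0) top-left  bias=+0
  covered (0 px):
    · · · · · · · · · · · ·
    · · · · · · · · · · · ·
    · · · · · · · · · · · ·
    · · · · · · · · · · · ·
    · · · · · · · · · · · ·
T2:
  2·area = 130  (B↔C swapped to make it positive)
  edge (2, 0)→(16, 2): d=(14,2) right/bottom  bias=-1
  edge (16, 2)→(7, 10): d=(-9,8) right/bottom  bias=-1
  edge (7, 10)→(2, 0): d=(-5,-10) top-left  bias=+0
    (1,0)@(3, 1): e=[12,113,5] → #
    (2,0)@(5, 1): e=[8,97,25] → #
    (3,0)@(7, 1): e=[4,81,45] → #
    (4,0)@(9, 1): e=[0,65,65] → ·  [on edge]
    (1,1)@(3, 3): e=[40,95,-5] → ·
    (2,1)@(5, 3): e=[36,79,15] → #
    (4,1)@(9, 3): e=[28,47,55] → #
    (5,1)@(11, 3): e=[24,31,75] → #
    (6,1)@(13, 3): e=[20,15,95] → #
    (7,1)@(15, 3): e=[16,-1,115] → ·
    (11,1)@(23, 3): e=[0,-65,195] → ·  [on edge]
    (2,2)@(5, 5): e=[64,61,5] → #
  covered (15 px):
    · # # # · · · · · · · ·
    · · # # # # # · · · · ·
    · · # # # # · · · · · ·
    · · · # # · · · · · · ·
    · · · # · · · · · · · ·

Z-buffer (winner per pixel, '.' = empty):
  . 2 2 2 . . . . . . . .
  . . 2 2 2 2 2 . . . . .
  . . 2 2 2 2 . . . . . .
  . . 0 2 2 . . . . . . .
  . . . 2 . . . . . . . .

Final: 0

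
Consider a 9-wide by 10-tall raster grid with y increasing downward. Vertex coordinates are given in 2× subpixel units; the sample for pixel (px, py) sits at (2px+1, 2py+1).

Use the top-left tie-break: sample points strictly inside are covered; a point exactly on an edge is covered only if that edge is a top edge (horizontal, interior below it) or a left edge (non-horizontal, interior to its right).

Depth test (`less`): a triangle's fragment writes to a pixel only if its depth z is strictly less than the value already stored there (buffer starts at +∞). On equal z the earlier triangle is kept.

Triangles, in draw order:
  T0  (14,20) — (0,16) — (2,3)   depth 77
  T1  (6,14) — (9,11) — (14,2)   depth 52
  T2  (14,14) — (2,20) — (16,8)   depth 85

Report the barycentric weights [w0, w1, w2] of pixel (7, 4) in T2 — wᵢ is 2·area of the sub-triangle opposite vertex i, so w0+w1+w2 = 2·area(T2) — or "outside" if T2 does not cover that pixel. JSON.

T0:
  2·area = 190
  edge (14, 20)→(0, 16): d=(-14,-4) top-left  bias=+0
  edge (0, 16)→(2, 3): d=(2,-13) top-left  bias=+0
  edge (2, 3)→(14, 20): d=(12,17) right/bottom  bias=-1
    (1,2)@(3, 5): e=[166,17,7] → X
    (2,2)@(5, 5): e=[174,43,-27] → .
    (1,3)@(3, 7): e=[138,21,31] → X
    (2,3)@(5, 7): e=[146,47,-3] → .
    (1,4)@(3, 9): e=[110,25,55] → X
    (2,4)@(5, 9): e=[118,51,21] → X
    (3,4)@(7, 9): e=[126,77,-13] → .
    (0,5)@(1, 11): e=[74,3,113] → X
    (3,5)@(7, 11): e=[98,81,11] → X
    (4,5)@(9, 11): e=[106,107,-23] → .
    (0,6)@(1, 13): e=[46,7,137] → X
    (4,6)@(9, 13): e=[78,111,1] → X
  covered (24 px):
    . . . . . . . . .
    . . . . . . . . .
    . X . . . . . . .
    . X . . . . . . .
    . X X . . . . . .
    X X X X . . . . .
    X X X X X . . . .
    X X X X X . . . .
    . . X X X X . . .
    . . . . . X X . .
T1:
  2·area = 12  (B↔C swapped to make it positive)
  edge (6, 14)→(14, 2): d=(8,-12) top-left  bias=+0
  edge (14, 2)→(9, 11): d=(-5,9) right/bottom  bias=-1
  edge (9, 11)→(6, 14): d=(-3,3) right/bottom  bias=-1
    (8,1)@(17, 3): e=[44,-32,0] → .  [on edge]
    (7,2)@(15, 5): e=[36,-24,0] → .  [on edge]
    (5,3)@(11, 7): e=[4,2,6] → X
    (6,3)@(13, 7): e=[28,-16,0] → .  [on edge]
    (5,4)@(11, 9): e=[20,-8,0] → .  [on edge]
    (4,5)@(9, 11): e=[12,0,0] → .  [on edge]
    (3,6)@(7, 13): e=[4,8,0] → .  [on edge]
    (2,7)@(5, 15): e=[-4,16,0] → .  [on edge]
    (1,8)@(3, 17): e=[-12,24,0] → .  [on edge]
    (0,9)@(1, 19): e=[-20,32,0] → .  [on edge]
  covered (1 px):
    . . . . . . . . .
    . . . . . . . . .
    . . . . . . . . .
    . . . . . X . . .
    . . . . . . . . .
    . . . . . . . . .
    . . . . . . . . .
    . . . . . . . . .
    . . . . . . . . .
    . . . . . . . . .
T2:
  2·area = 60
  edge (14, 14)→(2, 20): d=(-12,6) right/bottom  bias=-1
  edge (2, 20)→(16, 8): d=(14,-12) top-left  bias=+0
  edge (16, 8)→(14, 14): d=(-2,6) right/bottom  bias=-1
    (8,2)@(17, 5): e=[90,-30,0] → .  [on edge]
    (7,4)@(15, 9): e=[54,2,4] → X
    (8,4)@(17, 9): e=[42,26,-8] → .
    (6,5)@(13, 11): e=[42,6,12] → X
    (7,5)@(15, 11): e=[30,30,0] → .  [on edge]
    (5,6)@(11, 13): e=[30,10,20] → X
    (7,6)@(15, 13): e=[6,58,-4] → .
    (4,7)@(9, 15): e=[18,14,28] → X
    (6,7)@(13, 15): e=[-6,62,4] → .
    (3,8)@(7, 17): e=[6,18,36] → X
    (4,8)@(9, 17): e=[-6,42,24] → .
    (5,8)@(11, 17): e=[-18,66,12] → .
    (6,8)@(13, 17): e=[-30,90,0] → .  [on edge]
  covered (7 px):
    . . . . . . . . .
    . . . . . . . . .
    . . . . . . . . .
    . . . . . . . . .
    . . . . . . . X .
    . . . . . . X . .
    . . . . . X X . .
    . . . . X X . . .
    . . . X . . . . .
    . . . . . . . . .

Result: [2,4,54]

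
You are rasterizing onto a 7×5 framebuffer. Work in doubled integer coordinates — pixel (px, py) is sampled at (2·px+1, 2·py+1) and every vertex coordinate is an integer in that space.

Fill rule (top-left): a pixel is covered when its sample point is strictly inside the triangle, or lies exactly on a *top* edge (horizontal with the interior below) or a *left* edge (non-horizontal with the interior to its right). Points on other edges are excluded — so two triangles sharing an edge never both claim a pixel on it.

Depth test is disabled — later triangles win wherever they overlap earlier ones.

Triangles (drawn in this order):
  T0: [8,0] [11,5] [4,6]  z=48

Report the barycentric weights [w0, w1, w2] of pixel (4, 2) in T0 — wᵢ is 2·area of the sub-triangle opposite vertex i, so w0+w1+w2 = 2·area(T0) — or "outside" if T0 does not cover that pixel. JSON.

T0:
  2·area = 38
  edge (8, 0)→(11, 5): d=(3,5) right/bottom  bias=-1
  edge (11, 5)→(4, 6): d=(-7,1) right/bottom  bias=-1
  edge (4, 6)→(8, 0): d=(4,-6) top-left  bias=+0
    (3,1)@(7, 3): e=[14,18,6] → #
    (4,1)@(9, 3): e=[4,16,18] → #
    (5,1)@(11, 3): e=[-6,14,30] → ·
    (2,2)@(5, 5): e=[30,6,2] → #
    (5,2)@(11, 5): e=[0,0,38] → ·  [on edge]
    (2,3)@(5, 7): e=[36,-8,10] → ·
    (3,3)@(7, 7): e=[26,-10,22] → ·
    (4,3)@(9, 7): e=[16,-12,34] → ·
  covered (5 px):
    · · · · · · ·
    · · · # # · ·
    · · # # # · ·
    · · · · · · ·
    · · · · · · ·

Final: [2,26,10]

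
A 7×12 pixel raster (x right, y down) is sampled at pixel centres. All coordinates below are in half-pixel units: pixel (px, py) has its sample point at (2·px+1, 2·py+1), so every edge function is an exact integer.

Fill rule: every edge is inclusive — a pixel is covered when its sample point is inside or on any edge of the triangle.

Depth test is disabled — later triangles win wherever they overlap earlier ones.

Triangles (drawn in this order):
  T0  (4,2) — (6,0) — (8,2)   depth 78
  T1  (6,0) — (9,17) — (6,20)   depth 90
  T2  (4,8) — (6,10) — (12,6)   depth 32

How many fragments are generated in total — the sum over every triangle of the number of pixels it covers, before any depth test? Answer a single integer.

T0:
  2·area = 8
  edge (4, 2)→(6, 0): d=(2,-2) inclusive
  edge (6, 0)→(8, 2): d=(2,2) inclusive
  edge (8, 2)→(4, 2): d=(-4,0) inclusive
    (2,0)@(5, 1): e=[0,4,4] → X  [on edge]
    (3,0)@(7, 1): e=[4,0,4] → X  [on edge]
    (4,0)@(9, 1): e=[8,-4,4] → .
    (1,1)@(3, 3): e=[0,12,-4] → .  [on edge]
    (2,1)@(5, 3): e=[4,8,-4] → .
    (3,1)@(7, 3): e=[8,4,-4] → .
    (4,1)@(9, 3): e=[12,0,-4] → .  [on edge]
    (0,2)@(1, 5): e=[0,20,-12] → .  [on edge]
    (5,2)@(11, 5): e=[20,0,-12] → .  [on edge]
    (6,3)@(13, 7): e=[28,0,-20] → .  [on edge]
  covered (2 px):
    . . X X . . .
    . . . . . . .
    . . . . . . .
    . . . . . . .
    . . . . . . .
    . . . . . . .
    . . . . . . .
    . . . . . . .
    . . . . . . .
    . . . . . . .
    . . . . . . .
    . . . . . . .
T1:
  2·area = 60
  edge (6, 0)→(9, 17): d=(3,17) inclusive
  edge (9, 17)→(6, 20): d=(-3,3) inclusive
  edge (6, 20)→(6, 0): d=(0,-20) inclusive
    (3,3)@(7, 7): e=[4,36,20] → X
    (4,3)@(9, 7): e=[-30,30,60] → .
    (3,4)@(7, 9): e=[10,30,20] → X
    (4,4)@(9, 9): e=[-24,24,60] → .
    (3,5)@(7, 11): e=[16,24,20] → X
    (4,5)@(9, 11): e=[-18,18,60] → .
    (3,6)@(7, 13): e=[22,18,20] → X
    (4,6)@(9, 13): e=[-12,12,60] → .
    (6,6)@(13, 13): e=[-80,0,140] → .  [on edge]
    (3,7)@(7, 15): e=[28,12,20] → X
    (4,7)@(9, 15): e=[-6,6,60] → .
    (5,7)@(11, 15): e=[-40,0,100] → .  [on edge]
    (4,8)@(9, 17): e=[0,0,60] → X  [on edge]
    (3,9)@(7, 19): e=[40,0,20] → X  [on edge]
    (2,10)@(5, 21): e=[80,0,-20] → .  [on edge]
    (1,11)@(3, 23): e=[120,0,-60] → .  [on edge]
  covered (8 px):
    . . . . . . .
    . . . . . . .
    . . . . . . .
    . . . X . . .
    . . . X . . .
    . . . X . . .
    . . . X . . .
    . . . X . . .
    . . . X X . .
    . . . X . . .
    . . . . . . .
    . . . . . . .
T2:
  2·area = 20  (B↔C swapped to make it positive)
  edge (4, 8)→(12, 6): d=(8,-2) inclusive
  edge (12, 6)→(6, 10): d=(-6,4) inclusive
  edge (6, 10)→(4, 8): d=(-2,-2) inclusive
    (0,2)@(1, 5): e=[-30,50,0] → .  [on edge]
    (1,3)@(3, 7): e=[-10,30,0] → .  [on edge]
    (4,3)@(9, 7): e=[2,6,12] → X
    (5,3)@(11, 7): e=[6,-2,16] → .
    (2,4)@(5, 9): e=[10,10,0] → X  [on edge]
    (3,4)@(7, 9): e=[14,2,4] → X
    (4,4)@(9, 9): e=[18,-6,8] → .
    (2,5)@(5, 11): e=[26,-2,-4] → .
    (3,5)@(7, 11): e=[30,-10,0] → .  [on edge]
    (4,6)@(9, 13): e=[50,-30,0] → .  [on edge]
    (5,7)@(11, 15): e=[70,-50,0] → .  [on edge]
    (6,8)@(13, 17): e=[90,-70,0] → .  [on edge]
  covered (3 px):
    . . . . . . .
    . . . . . . .
    . . . . . . .
    . . . . X . .
    . . X X . . .
    . . . . . . .
    . . . . . . .
    . . . . . . .
    . . . . . . .
    . . . . . . .
    . . . . . . .
    . . . . . . .

Final: 13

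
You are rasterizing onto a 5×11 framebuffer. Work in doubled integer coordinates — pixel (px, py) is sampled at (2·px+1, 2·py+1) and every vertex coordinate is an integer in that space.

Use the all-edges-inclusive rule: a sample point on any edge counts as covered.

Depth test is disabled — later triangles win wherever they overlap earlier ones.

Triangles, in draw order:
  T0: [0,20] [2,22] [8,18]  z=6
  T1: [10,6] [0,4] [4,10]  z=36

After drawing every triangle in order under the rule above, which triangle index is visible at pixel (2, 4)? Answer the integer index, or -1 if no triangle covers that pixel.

T0:
  2·area = 20  (B↔C swapped to make it positive)
  edge (0, 20)→(8, 18): d=(8,-2) inclusive
  edge (8, 18)→(2, 22): d=(-6,4) inclusive
  edge (2, 22)→(0, 20): d=(-2,-2) inclusive
    (2,9)@(5, 19): e=[2,6,12] → #
    (3,9)@(7, 19): e=[6,-2,16] → ·
    (0,10)@(1, 21): e=[10,10,0] → #  [on edge]
    (1,10)@(3, 21): e=[14,2,4] → #
    (2,10)@(5, 21): e=[18,-6,8] → ·
  covered (3 px):
    · · · · ·
    · · · · ·
    · · · · ·
    · · · · ·
    · · · · ·
    · · · · ·
    · · · · ·
    · · · · ·
    · · · · ·
    · · # · ·
    # # · · ·
T1:
  2·area = 52  (B↔C swapped to make it positive)
  edge (10, 6)→(4, 10): d=(-6,4) inclusive
  edge (4, 10)→(0, 4): d=(-4,-6) inclusive
  edge (0, 4)→(10, 6): d=(10,2) inclusive
    (0,2)@(1, 5): e=[42,2,8] → #
    (1,2)@(3, 5): e=[34,14,4] → #
    (2,2)@(5, 5): e=[26,26,0] → #  [on edge]
    (3,2)@(7, 5): e=[18,38,-4] → ·
    (0,3)@(1, 7): e=[30,-6,28] → ·
    (1,3)@(3, 7): e=[22,6,24] → #
    (3,3)@(7, 7): e=[6,30,16] → #
    (4,3)@(9, 7): e=[-2,42,12] → ·
    (1,4)@(3, 9): e=[10,-2,44] → ·
    (2,4)@(5, 9): e=[2,10,40] → #
    (3,4)@(7, 9): e=[-6,22,36] → ·
    (2,5)@(5, 11): e=[-10,2,60] → ·
  covered (7 px):
    · · · · ·
    · · · · ·
    # # # · ·
    · # # # ·
    · · # · ·
    · · · · ·
    · · · · ·
    · · · · ·
    · · · · ·
    · · · · ·
    · · · · ·

Z-buffer (winner per pixel, '.' = empty):
  . . . . .
  . . . . .
  1 1 1 . .
  . 1 1 1 .
  . . 1 . .
  . . . . .
  . . . . .
  . . . . .
  . . . . .
  . . 0 . .
  0 0 . . .

Answer: 1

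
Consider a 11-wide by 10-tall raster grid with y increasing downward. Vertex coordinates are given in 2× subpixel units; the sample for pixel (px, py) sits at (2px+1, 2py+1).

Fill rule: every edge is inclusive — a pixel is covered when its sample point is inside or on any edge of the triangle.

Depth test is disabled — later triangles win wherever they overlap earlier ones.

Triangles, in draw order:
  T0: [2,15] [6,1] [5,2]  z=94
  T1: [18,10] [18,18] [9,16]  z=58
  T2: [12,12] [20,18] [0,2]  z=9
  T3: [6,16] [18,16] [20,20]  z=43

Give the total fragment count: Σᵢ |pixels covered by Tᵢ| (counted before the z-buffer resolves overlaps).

T0:
  2·area = 10  (B↔C swapped to make it positive)
  edge (2, 15)→(5, 2): d=(3,-13) inclusive
  edge (5, 2)→(6, 1): d=(1,-1) inclusive
  edge (6, 1)→(2, 15): d=(-4,14) inclusive
    (2,1)@(5, 3): e=[3,1,6] → █
    (3,1)@(7, 3): e=[29,3,-22] → ·
    (2,2)@(5, 5): e=[9,3,-2] → ·
    (1,5)@(3, 11): e=[1,7,2] → █
    (2,5)@(5, 11): e=[27,9,-26] → ·
    (1,6)@(3, 13): e=[7,9,-6] → ·
  covered (2 px):
    · · · · · · · · · · ·
    · · █ · · · · · · · ·
    · · · · · · · · · · ·
    · · · · · · · · · · ·
    · · · · · · · · · · ·
    · █ · · · · · · · · ·
    · · · · · · · · · · ·
    · · · · · · · · · · ·
    · · · · · · · · · · ·
    · · · · · · · · · · ·
T1:
  2·area = 72
  edge (18, 10)→(18, 18): d=(0,8) inclusive
  edge (18, 18)→(9, 16): d=(-9,-2) inclusive
  edge (9, 16)→(18, 10): d=(9,-6) inclusive
    (8,5)@(17, 11): e=[8,61,3] → █
    (9,5)@(19, 11): e=[-8,65,15] → ·
    (7,6)@(15, 13): e=[24,39,9] → █
    (9,6)@(19, 13): e=[-8,47,33] → ·
    (5,7)@(11, 15): e=[56,13,3] → █
    (6,7)@(13, 15): e=[40,17,15] → █
    (9,7)@(19, 15): e=[-8,29,51] → ·
    (5,8)@(11, 17): e=[56,-5,21] → ·
    (6,8)@(13, 17): e=[40,-1,33] → ·
    (7,8)@(15, 17): e=[24,3,45] → █
    (9,8)@(19, 17): e=[-8,11,69] → ·
    (7,9)@(15, 19): e=[24,-15,63] → ·
  covered (9 px):
    · · · · · · · · · · ·
    · · · · · · · · · · ·
    · · · · · · · · · · ·
    · · · · · · · · · · ·
    · · · · · · · · · · ·
    · · · · · · · · █ · ·
    · · · · · · · █ █ · ·
    · · · · · █ █ █ █ · ·
    · · · · · · · █ █ · ·
    · · · · · · · · · · ·
T2:
  2·area = 8  (B↔C swapped to make it positive)
  edge (12, 12)→(0, 2): d=(-12,-10) inclusive
  edge (0, 2)→(20, 18): d=(20,16) inclusive
  edge (20, 18)→(12, 12): d=(-8,-6) inclusive
    (5,5)@(11, 11): e=[2,4,2] → █
    (6,5)@(13, 11): e=[22,-28,14] → ·
    (5,6)@(11, 13): e=[-22,44,-14] → ·
  covered (1 px):
    · · · · · · · · · · ·
    · · · · · · · · · · ·
    · · · · · · · · · · ·
    · · · · · · · · · · ·
    · · · · · · · · · · ·
    · · · · · █ · · · · ·
    · · · · · · · · · · ·
    · · · · · · · · · · ·
    · · · · · · · · · · ·
    · · · · · · · · · · ·
T3:
  2·area = 48
  edge (6, 16)→(18, 16): d=(12,0) inclusive
  edge (18, 16)→(20, 20): d=(2,4) inclusive
  edge (20, 20)→(6, 16): d=(-14,-4) inclusive
    (5,8)@(11, 17): e=[12,30,6] → █
    (6,8)@(13, 17): e=[12,22,14] → █
    (7,8)@(15, 17): e=[12,14,22] → █
    (8,8)@(17, 17): e=[12,6,30] → █
    (9,8)@(19, 17): e=[12,-2,38] → ·
    (5,9)@(11, 19): e=[36,34,-22] → ·
    (6,9)@(13, 19): e=[36,26,-14] → ·
    (7,9)@(15, 19): e=[36,18,-6] → ·
    (8,9)@(17, 19): e=[36,10,2] → █
    (9,9)@(19, 19): e=[36,2,10] → █
    (10,9)@(21, 19): e=[36,-6,18] → ·
  covered (6 px):
    · · · · · · · · · · ·
    · · · · · · · · · · ·
    · · · · · · · · · · ·
    · · · · · · · · · · ·
    · · · · · · · · · · ·
    · · · · · · · · · · ·
    · · · · · · · · · · ·
    · · · · · · · · · · ·
    · · · · · █ █ █ █ · ·
    · · · · · · · · █ █ ·

Final: 18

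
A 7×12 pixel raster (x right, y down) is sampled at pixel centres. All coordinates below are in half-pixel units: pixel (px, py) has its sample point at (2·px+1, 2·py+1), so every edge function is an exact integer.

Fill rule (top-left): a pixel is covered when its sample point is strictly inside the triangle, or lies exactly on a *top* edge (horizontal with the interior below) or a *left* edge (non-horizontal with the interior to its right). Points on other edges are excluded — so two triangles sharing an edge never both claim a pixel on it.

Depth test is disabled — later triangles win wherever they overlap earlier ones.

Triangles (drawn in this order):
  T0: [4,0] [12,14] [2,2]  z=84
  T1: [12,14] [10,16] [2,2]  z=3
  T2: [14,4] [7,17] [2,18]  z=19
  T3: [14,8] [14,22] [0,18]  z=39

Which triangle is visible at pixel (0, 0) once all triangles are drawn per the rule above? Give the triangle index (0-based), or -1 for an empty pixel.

T0:
  2·area = 44
  edge (4, 0)→(12, 14): d=(8,14) right/bottom  bias=-1
  edge (12, 14)→(2, 2): d=(-10,-12) top-left  bias=+0
  edge (2, 2)→(4, 0): d=(2,-2) top-left  bias=+0
    (1,0)@(3, 1): e=[22,22,0] → X  [on edge]
    (2,0)@(5, 1): e=[-6,46,4] → .
    (0,1)@(1, 3): e=[66,-22,0] → .  [on edge]
    (1,1)@(3, 3): e=[38,2,4] → X
    (2,1)@(5, 3): e=[10,26,8] → X
    (3,1)@(7, 3): e=[-18,50,12] → .
    (1,2)@(3, 5): e=[54,-18,8] → .
    (2,2)@(5, 5): e=[26,6,12] → X
    (3,2)@(7, 5): e=[-2,30,16] → .
    (2,3)@(5, 7): e=[42,-14,16] → .
    (3,3)@(7, 7): e=[14,10,20] → X
    (4,3)@(9, 7): e=[-14,34,24] → .
  covered (6 px):
    . X . . . . .
    . X X . . . .
    . . X . . . .
    . . . X . . .
    . . . . X . .
    . . . . . . .
    . . . . . . .
    . . . . . . .
    . . . . . . .
    . . . . . . .
    . . . . . . .
    . . . . . . .
T1:
  2·area = 44
  edge (12, 14)→(10, 16): d=(-2,2) right/bottom  bias=-1
  edge (10, 16)→(2, 2): d=(-8,-14) top-left  bias=+0
  edge (2, 2)→(12, 14): d=(10,12) right/bottom  bias=-1
    (2,3)@(5, 7): e=[28,2,14] → X
    (3,3)@(7, 7): e=[24,30,-10] → .
    (2,4)@(5, 9): e=[24,-14,34] → .
    (3,4)@(7, 9): e=[20,14,10] → X
    (4,4)@(9, 9): e=[16,42,-14] → .
    (3,5)@(7, 11): e=[16,-2,30] → .
    (4,5)@(9, 11): e=[12,26,6] → X
    (5,5)@(11, 11): e=[8,54,-18] → .
    (4,6)@(9, 13): e=[8,10,26] → X
    (5,6)@(11, 13): e=[4,38,2] → X
    (6,6)@(13, 13): e=[0,66,-22] → .  [on edge]
    (4,7)@(9, 15): e=[4,-6,46] → .
    (5,7)@(11, 15): e=[0,22,22] → .  [on edge]
    (4,8)@(9, 17): e=[0,-22,66] → .  [on edge]
    (3,9)@(7, 19): e=[0,-66,110] → .  [on edge]
    (2,10)@(5, 21): e=[0,-110,154] → .  [on edge]
    (1,11)@(3, 23): e=[0,-154,198] → .  [on edge]
  covered (5 px):
    . . . . . . .
    . . . . . . .
    . . . . . . .
    . . X . . . .
    . . . X . . .
    . . . . X . .
    . . . . X X .
    . . . . . . .
    . . . . . . .
    . . . . . . .
    . . . . . . .
    . . . . . . .
T2:
  2·area = 58
  edge (14, 4)→(7, 17): d=(-7,13) right/bottom  bias=-1
  edge (7, 17)→(2, 18): d=(-5,1) right/bottom  bias=-1
  edge (2, 18)→(14, 4): d=(12,-14) top-left  bias=+0
    (5,4)@(11, 9): e=[4,36,18] → X
    (6,4)@(13, 9): e=[-22,34,46] → .
    (4,5)@(9, 11): e=[16,28,14] → X
    (5,5)@(11, 11): e=[-10,26,42] → .
    (3,6)@(7, 13): e=[28,20,10] → X
    (5,6)@(11, 13): e=[-24,16,66] → .
    (2,7)@(5, 15): e=[40,12,6] → X
    (4,7)@(9, 15): e=[-12,8,62] → .
    (1,8)@(3, 17): e=[52,4,2] → X
    (3,8)@(7, 17): e=[0,0,58] → .  [on edge]
    (1,9)@(3, 19): e=[38,-6,26] → .
    (2,9)@(5, 19): e=[12,-8,54] → .
  covered (8 px):
    . . . . . . .
    . . . . . . .
    . . . . . . .
    . . . . . . .
    . . . . . X .
    . . . . X . .
    . . . X X . .
    . . X X . . .
    . X X . . . .
    . . . . . . .
    . . . . . . .
    . . . . . . .
T3:
  2·area = 196
  edge (14, 8)→(14, 22): d=(0,14) right/bottom  bias=-1
  edge (14, 22)→(0, 18): d=(-14,-4) top-left  bias=+0
  edge (0, 18)→(14, 8): d=(14,-10) top-left  bias=+0
    (6,4)@(13, 9): e=[14,178,4] → X
    (5,5)@(11, 11): e=[42,142,12] → X
    (3,6)@(7, 13): e=[98,98,0] → X  [on edge]
    (4,6)@(9, 13): e=[70,106,20] → X
    (2,7)@(5, 15): e=[126,62,8] → X
    (1,8)@(3, 17): e=[154,26,16] → X
    (1,9)@(3, 19): e=[154,-2,44] → .
    (2,9)@(5, 19): e=[126,6,64] → X
    (2,10)@(5, 21): e=[126,-22,92] → .
    (3,10)@(7, 21): e=[98,-14,112] → .
    (4,10)@(9, 21): e=[70,-6,132] → .
    (5,10)@(11, 21): e=[42,2,152] → X
  covered (25 px):
    . . . . . . .
    . . . . . . .
    . . . . . . .
    . . . . . . .
    . . . . . . X
    . . . . . X X
    . . . X X X X
    . . X X X X X
    . X X X X X X
    . . X X X X X
    . . . . . X X
    . . . . . . .

Z-buffer (winner per pixel, '.' = empty):
  . 0 . . . . .
  . 0 0 . . . .
  . . 0 . . . .
  . . 1 0 . . .
  . . . 1 0 2 3
  . . . . 2 3 3
  . . . 3 3 3 3
  . . 3 3 3 3 3
  . 3 3 3 3 3 3
  . . 3 3 3 3 3
  . . . . . 3 3
  . . . . . . .

Result: -1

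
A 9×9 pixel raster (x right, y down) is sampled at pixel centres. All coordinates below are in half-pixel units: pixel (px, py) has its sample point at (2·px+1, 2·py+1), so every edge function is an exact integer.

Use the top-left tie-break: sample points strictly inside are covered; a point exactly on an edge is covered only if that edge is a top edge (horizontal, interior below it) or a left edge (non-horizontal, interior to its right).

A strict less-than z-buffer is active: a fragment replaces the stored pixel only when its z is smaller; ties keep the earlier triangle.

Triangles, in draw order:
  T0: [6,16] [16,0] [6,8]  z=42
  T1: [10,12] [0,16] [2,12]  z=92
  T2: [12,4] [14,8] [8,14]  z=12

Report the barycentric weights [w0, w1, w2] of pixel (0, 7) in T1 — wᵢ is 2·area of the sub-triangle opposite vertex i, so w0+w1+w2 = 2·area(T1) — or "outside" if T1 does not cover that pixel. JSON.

T0:
  2·area = 80  (B↔C swapped to make it positive)
  edge (6, 16)→(6, 8): d=(0,-8) top-left  bias=+0
  edge (6, 8)→(16, 0): d=(10,-8) top-left  bias=+0
  edge (16, 0)→(6, 16): d=(-10,16) right/bottom  bias=-1
    (7,0)@(15, 1): e=[72,2,6] → #
    (8,0)@(17, 1): e=[88,18,-26] → ·
    (6,1)@(13, 3): e=[56,6,18] → #
    (7,1)@(15, 3): e=[72,22,-14] → ·
    (5,2)@(11, 5): e=[40,10,30] → #
    (6,2)@(13, 5): e=[56,26,-2] → ·
    (4,3)@(9, 7): e=[24,14,42] → #
    (6,3)@(13, 7): e=[56,46,-22] → ·
    (3,4)@(7, 9): e=[8,18,54] → #
    (5,4)@(11, 9): e=[40,50,-10] → ·
    (3,5)@(7, 11): e=[8,38,34] → #
    (5,5)@(11, 11): e=[40,70,-30] → ·
  covered (10 px):
    · · · · · · · # ·
    · · · · · · # · ·
    · · · · · # · · ·
    · · · · # # · · ·
    · · · # # · · · ·
    · · · # # · · · ·
    · · · # · · · · ·
    · · · · · · · · ·
    · · · · · · · · ·
T1:
  2·area = 32
  edge (10, 12)→(0, 16): d=(-10,4) right/bottom  bias=-1
  edge (0, 16)→(2, 12): d=(2,-4) top-left  bias=+0
  edge (2, 12)→(10, 12): d=(8,0) top-left  bias=+0
    (1,6)@(3, 13): e=[18,6,8] → #
    (2,6)@(5, 13): e=[10,14,8] → #
    (3,6)@(7, 13): e=[2,22,8] → #
    (4,6)@(9, 13): e=[-6,30,8] → ·
    (0,7)@(1, 15): e=[6,2,24] → #
    (1,7)@(3, 15): e=[-2,10,24] → ·
    (2,7)@(5, 15): e=[-10,18,24] → ·
    (3,7)@(7, 15): e=[-18,26,24] → ·
    (0,8)@(1, 17): e=[-14,6,40] → ·
  covered (4 px):
    · · · · · · · · ·
    · · · · · · · · ·
    · · · · · · · · ·
    · · · · · · · · ·
    · · · · · · · · ·
    · · · · · · · · ·
    · # # # · · · · ·
    # · · · · · · · ·
    · · · · · · · · ·
T2:
  2·area = 36
  edge (12, 4)→(14, 8): d=(2,4) right/bottom  bias=-1
  edge (14, 8)→(8, 14): d=(-6,6) right/bottom  bias=-1
  edge (8, 14)→(12, 4): d=(4,-10) top-left  bias=+0
    (8,2)@(17, 5): e=[-18,0,54] → ·  [on edge]
    (5,3)@(11, 7): e=[10,24,2] → #
    (6,3)@(13, 7): e=[2,12,22] → #
    (7,3)@(15, 7): e=[-6,0,42] → ·  [on edge]
    (5,4)@(11, 9): e=[14,12,10] → #
    (6,4)@(13, 9): e=[6,0,30] → ·  [on edge]
    (5,5)@(11, 11): e=[18,0,18] → ·  [on edge]
    (4,6)@(9, 13): e=[30,0,6] → ·  [on edge]
    (3,7)@(7, 15): e=[42,0,-6] → ·  [on edge]
    (2,8)@(5, 17): e=[54,0,-18] → ·  [on edge]
  covered (3 px):
    · · · · · · · · ·
    · · · · · · · · ·
    · · · · · · · · ·
    · · · · · # # · ·
    · · · · · # · · ·
    · · · · · · · · ·
    · · · · · · · · ·
    · · · · · · · · ·
    · · · · · · · · ·

Result: [2,24,6]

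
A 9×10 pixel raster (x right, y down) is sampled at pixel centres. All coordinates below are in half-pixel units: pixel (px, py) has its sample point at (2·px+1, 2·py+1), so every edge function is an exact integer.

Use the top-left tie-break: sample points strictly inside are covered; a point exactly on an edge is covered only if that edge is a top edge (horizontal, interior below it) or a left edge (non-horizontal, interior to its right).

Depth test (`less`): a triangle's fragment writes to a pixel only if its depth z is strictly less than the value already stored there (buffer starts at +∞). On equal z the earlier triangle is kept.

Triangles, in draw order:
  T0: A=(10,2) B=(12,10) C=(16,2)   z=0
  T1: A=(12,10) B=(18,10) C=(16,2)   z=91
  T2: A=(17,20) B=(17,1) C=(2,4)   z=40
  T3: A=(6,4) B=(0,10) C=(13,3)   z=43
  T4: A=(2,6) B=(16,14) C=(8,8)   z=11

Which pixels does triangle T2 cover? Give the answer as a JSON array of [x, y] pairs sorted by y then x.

T0:
  2·area = 48  (B↔C swapped to make it positive)
  edge (10, 2)→(16, 2): d=(6,0) top-left  bias=+0
  edge (16, 2)→(12, 10): d=(-4,8) right/bottom  bias=-1
  edge (12, 10)→(10, 2): d=(-2,-8) top-left  bias=+0
    (5,1)@(11, 3): e=[6,36,6] → X
    (6,1)@(13, 3): e=[6,20,22] → X
    (7,1)@(15, 3): e=[6,4,38] → X
    (8,1)@(17, 3): e=[6,-12,54] → .
    (5,2)@(11, 5): e=[18,28,2] → X
    (7,2)@(15, 5): e=[18,-4,34] → .
    (5,3)@(11, 7): e=[30,20,-2] → .
    (6,3)@(13, 7): e=[30,4,14] → X
    (7,3)@(15, 7): e=[30,-12,30] → .
    (6,4)@(13, 9): e=[42,-4,10] → .
  covered (6 px):
    . . . . . . . . .
    . . . . . X X X .
    . . . . . X X . .
    . . . . . . X . .
    . . . . . . . . .
    . . . . . . . . .
    . . . . . . . . .
    . . . . . . . . .
    . . . . . . . . .
    . . . . . . . . .
T1:
  2·area = 48  (B↔C swapped to make it positive)
  edge (12, 10)→(16, 2): d=(4,-8) top-left  bias=+0
  edge (16, 2)→(18, 10): d=(2,8) right/bottom  bias=-1
  edge (18, 10)→(12, 10): d=(-6,0) right/bottom  bias=-1
    (7,2)@(15, 5): e=[4,14,30] → X
    (8,2)@(17, 5): e=[20,-2,30] → .
    (7,3)@(15, 7): e=[12,18,18] → X
    (8,3)@(17, 7): e=[28,2,18] → X
    (6,4)@(13, 9): e=[4,38,6] → X
    (6,5)@(13, 11): e=[12,42,-6] → .
    (7,5)@(15, 11): e=[28,26,-6] → .
    (8,5)@(17, 11): e=[44,10,-6] → .
  covered (6 px):
    . . . . . . . . .
    . . . . . . . . .
    . . . . . . . X .
    . . . . . . . X X
    . . . . . . X X X
    . . . . . . . . .
    . . . . . . . . .
    . . . . . . . . .
    . . . . . . . . .
    . . . . . . . . .
T2:
  2·area = 285  (B↔C swapped to make it positive)
  edge (17, 20)→(2, 4): d=(-15,-16) top-left  bias=+0
  edge (2, 4)→(17, 1): d=(15,-3) top-left  bias=+0
  edge (17, 1)→(17, 20): d=(0,19) right/bottom  bias=-1
    (8,0)@(17, 1): e=[285,0,0] → .  [on edge]
    (3,1)@(7, 3): e=[95,0,190] → X  [on edge]
    (4,1)@(9, 3): e=[127,6,152] → X
    (5,1)@(11, 3): e=[159,12,114] → X
    (6,1)@(13, 3): e=[191,18,76] → X
    (7,1)@(15, 3): e=[223,24,38] → X
    (8,1)@(17, 3): e=[255,30,0] → .  [on edge]
    (1,2)@(3, 5): e=[1,18,266] → X
    (2,2)@(5, 5): e=[33,24,228] → X
    (8,2)@(17, 5): e=[225,60,0] → .  [on edge]
    (1,3)@(3, 7): e=[-29,48,266] → .
    (2,3)@(5, 7): e=[3,54,228] → X
    (8,3)@(17, 7): e=[195,90,0] → .  [on edge]
    (8,4)@(17, 9): e=[165,120,0] → .  [on edge]
    (8,5)@(17, 11): e=[135,150,0] → .  [on edge]
    (8,6)@(17, 13): e=[105,180,0] → .  [on edge]
    (8,7)@(17, 15): e=[75,210,0] → .  [on edge]
    (8,8)@(17, 17): e=[45,240,0] → .  [on edge]
    (8,9)@(17, 19): e=[15,270,0] → .  [on edge]
  covered (33 px):
    . . . . . . . . .
    . . . X X X X X .
    . X X X X X X X .
    . . X X X X X X .
    . . . X X X X X .
    . . . . X X X X .
    . . . . . X X X .
    . . . . . . X X .
    . . . . . . . X .
    . . . . . . . . .
T3:
  2·area = 36  (B↔C swapped to make it positive)
  edge (6, 4)→(13, 3): d=(7,-1) top-left  bias=+0
  edge (13, 3)→(0, 10): d=(-13,7) right/bottom  bias=-1
  edge (0, 10)→(6, 4): d=(6,-6) top-left  bias=+0
    (4,0)@(9, 1): e=[-18,54,0] → .  [on edge]
    (3,1)@(7, 3): e=[-6,42,0] → .  [on edge]
    (6,1)@(13, 3): e=[0,0,36] → .  [on edge]
    (2,2)@(5, 5): e=[6,30,0] → X  [on edge]
    (3,2)@(7, 5): e=[8,16,12] → X
    (4,2)@(9, 5): e=[10,2,24] → X
    (5,2)@(11, 5): e=[12,-12,36] → .
    (1,3)@(3, 7): e=[18,18,0] → X  [on edge]
    (3,3)@(7, 7): e=[22,-10,24] → .
    (4,3)@(9, 7): e=[24,-24,36] → .
    (0,4)@(1, 9): e=[30,6,0] → X  [on edge]
    (1,4)@(3, 9): e=[32,-8,12] → .
  covered (6 px):
    . . . . . . . . .
    . . . . . . . . .
    . . X X X . . . .
    . X X . . . . . .
    X . . . . . . . .
    . . . . . . . . .
    . . . . . . . . .
    . . . . . . . . .
    . . . . . . . . .
    . . . . . . . . .
T4:
  2·area = 20  (B↔C swapped to make it positive)
  edge (2, 6)→(8, 8): d=(6,2) right/bottom  bias=-1
  edge (8, 8)→(16, 14): d=(8,6) right/bottom  bias=-1
  edge (16, 14)→(2, 6): d=(-14,-8) top-left  bias=+0
    (2,3)@(5, 7): e=[0,10,10] → .  [on edge]
    (4,4)@(9, 9): e=[4,2,14] → X
    (5,4)@(11, 9): e=[0,-10,30] → .  [on edge]
    (4,5)@(9, 11): e=[16,18,-14] → .
    (5,5)@(11, 11): e=[12,6,2] → X
    (6,5)@(13, 11): e=[8,-6,18] → .
    (8,5)@(17, 11): e=[0,-30,50] → .  [on edge]
    (5,6)@(11, 13): e=[24,22,-26] → .
  covered (2 px):
    . . . . . . . . .
    . . . . . . . . .
    . . . . . . . . .
    . . . . . . . . .
    . . . . X . . . .
    . . . . . X . . .
    . . . . . . . . .
    . . . . . . . . .
    . . . . . . . . .
    . . . . . . . . .

Final: [[3,1],[4,1],[5,1],[6,1],[7,1],[1,2],[2,2],[3,2],[4,2],[5,2],[6,2],[7,2],[2,3],[3,3],[4,3],[5,3],[6,3],[7,3],[3,4],[4,4],[5,4],[6,4],[7,4],[4,5],[5,5],[6,5],[7,5],[5,6],[6,6],[7,6],[6,7],[7,7],[7,8]]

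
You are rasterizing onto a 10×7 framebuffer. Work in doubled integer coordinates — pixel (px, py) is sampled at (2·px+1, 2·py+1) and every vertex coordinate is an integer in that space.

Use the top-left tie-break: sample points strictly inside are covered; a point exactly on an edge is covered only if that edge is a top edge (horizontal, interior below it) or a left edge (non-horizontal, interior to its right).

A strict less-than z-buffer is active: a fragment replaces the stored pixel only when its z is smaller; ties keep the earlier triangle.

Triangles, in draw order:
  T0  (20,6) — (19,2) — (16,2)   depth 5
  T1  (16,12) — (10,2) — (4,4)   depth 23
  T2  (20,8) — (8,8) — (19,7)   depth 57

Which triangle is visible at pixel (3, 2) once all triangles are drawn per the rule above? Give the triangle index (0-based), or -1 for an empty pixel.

T0:
  2·area = 12  (B↔C swapped to make it positive)
  edge (20, 6)→(16, 2): d=(-4,-4) top-left  bias=+0
  edge (16, 2)→(19, 2): d=(3,0) top-left  bias=+0
  edge (19, 2)→(20, 6): d=(1,4) right/bottom  bias=-1
    (7,0)@(15, 1): e=[0,-3,15] → .  [on edge]
    (8,1)@(17, 3): e=[0,3,9] → X  [on edge]
    (9,1)@(19, 3): e=[8,3,1] → X
    (8,2)@(17, 5): e=[-8,9,11] → .
    (9,2)@(19, 5): e=[0,9,3] → X  [on edge]
    (9,3)@(19, 7): e=[-8,15,5] → .
  covered (3 px):
    . . . . . . . . . .
    . . . . . . . . X X
    . . . . . . . . . X
    . . . . . . . . . .
    . . . . . . . . . .
    . . . . . . . . . .
    . . . . . . . . . .
T1:
  2·area = 72  (B↔C swapped to make it positive)
  edge (16, 12)→(4, 4): d=(-12,-8) top-left  bias=+0
  edge (4, 4)→(10, 2): d=(6,-2) top-left  bias=+0
  edge (10, 2)→(16, 12): d=(6,10) right/bottom  bias=-1
    (6,0)@(13, 1): e=[108,0,-36] → .  [on edge]
    (3,1)@(7, 3): e=[36,0,36] → X  [on edge]
    (4,1)@(9, 3): e=[52,4,16] → X
    (5,1)@(11, 3): e=[68,8,-4] → .
    (0,2)@(1, 5): e=[-36,0,108] → .  [on edge]
    (3,2)@(7, 5): e=[12,12,48] → X
    (5,2)@(11, 5): e=[44,20,8] → X
    (6,2)@(13, 5): e=[60,24,-12] → .
    (3,3)@(7, 7): e=[-12,24,60] → .
    (4,3)@(9, 7): e=[4,28,40] → X
    (6,3)@(13, 7): e=[36,36,0] → .  [on edge]
    (4,4)@(9, 9): e=[-20,40,52] → .
  covered (9 px):
    . . . . . . . . . .
    . . . X X . . . . .
    . . . X X X . . . .
    . . . . X X . . . .
    . . . . . . X . . .
    . . . . . . . X . .
    . . . . . . . . . .
T2:
  2·area = 12
  edge (20, 8)→(8, 8): d=(-12,0) right/bottom  bias=-1
  edge (8, 8)→(19, 7): d=(11,-1) top-left  bias=+0
  edge (19, 7)→(20, 8): d=(1,1) right/bottom  bias=-1
    (6,0)@(13, 1): e=[84,-72,0] → .  [on edge]
    (7,1)@(15, 3): e=[60,-48,0] → .  [on edge]
    (8,2)@(17, 5): e=[36,-24,0] → .  [on edge]
    (9,3)@(19, 7): e=[12,0,0] → .  [on edge]
  covered (0 px):
    . . . . . . . . . .
    . . . . . . . . . .
    . . . . . . . . . .
    . . . . . . . . . .
    . . . . . . . . . .
    . . . . . . . . . .
    . . . . . . . . . .

Z-buffer (winner per pixel, '.' = empty):
  . . . . . . . . . .
  . . . 1 1 . . . 0 0
  . . . 1 1 1 . . . 0
  . . . . 1 1 . . . .
  . . . . . . 1 . . .
  . . . . . . . 1 . .
  . . . . . . . . . .

Answer: 1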